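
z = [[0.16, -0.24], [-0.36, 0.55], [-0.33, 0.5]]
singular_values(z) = [0.93, 0.0]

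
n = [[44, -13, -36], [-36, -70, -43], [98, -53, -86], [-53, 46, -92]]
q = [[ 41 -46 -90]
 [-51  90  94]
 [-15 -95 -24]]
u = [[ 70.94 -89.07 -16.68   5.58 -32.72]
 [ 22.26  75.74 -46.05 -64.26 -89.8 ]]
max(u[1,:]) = 75.74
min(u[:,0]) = 22.26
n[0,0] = 44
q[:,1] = [-46, 90, -95]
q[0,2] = -90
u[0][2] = -16.68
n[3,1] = 46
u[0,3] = 5.58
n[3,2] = -92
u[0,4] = -32.72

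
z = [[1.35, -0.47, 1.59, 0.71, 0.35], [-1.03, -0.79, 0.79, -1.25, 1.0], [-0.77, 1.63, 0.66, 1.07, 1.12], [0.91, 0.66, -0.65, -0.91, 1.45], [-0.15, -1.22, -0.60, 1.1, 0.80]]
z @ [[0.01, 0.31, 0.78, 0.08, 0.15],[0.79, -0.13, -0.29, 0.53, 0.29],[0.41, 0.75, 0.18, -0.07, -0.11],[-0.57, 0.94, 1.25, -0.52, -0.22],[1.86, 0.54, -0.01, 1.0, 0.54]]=[[0.54,2.53,2.36,-0.27,-0.08], [2.26,-0.26,-2.00,1.09,0.34], [3.02,1.66,0.37,1.32,0.65], [3.48,-0.36,-0.75,2.39,1.38], [-0.35,1.13,1.50,-0.39,-0.12]]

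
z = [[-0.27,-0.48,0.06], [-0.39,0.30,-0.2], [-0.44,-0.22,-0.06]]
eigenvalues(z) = [-0.55, 0.0, 0.52]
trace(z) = -0.03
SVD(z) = [[-0.7, 0.41, -0.58],[-0.20, -0.89, -0.40],[-0.68, -0.17, 0.71]] @ diag([0.7120942533380069, 0.5722876056401728, 0.002944621134343659]) @ [[0.8, 0.6, 0.05], [0.54, -0.75, 0.37], [-0.27, 0.27, 0.93]]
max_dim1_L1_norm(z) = 0.89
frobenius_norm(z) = 0.91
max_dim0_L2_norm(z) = 0.65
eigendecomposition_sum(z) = [[-0.35, -0.21, -0.04], [-0.26, -0.15, -0.03], [-0.43, -0.25, -0.05]] + [[0.00, 0.0, -0.00], [-0.0, -0.00, 0.0], [-0.00, -0.00, 0.0]] + [[0.08,  -0.27,  0.10], [-0.13,  0.45,  -0.17], [-0.01,  0.04,  -0.01]]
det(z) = -0.00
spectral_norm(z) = 0.71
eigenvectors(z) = [[0.57, 0.27, 0.51], [0.43, -0.27, -0.85], [0.7, -0.92, -0.07]]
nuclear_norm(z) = 1.29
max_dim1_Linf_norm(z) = 0.48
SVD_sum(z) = [[-0.4,  -0.3,  -0.03],  [-0.11,  -0.09,  -0.01],  [-0.39,  -0.29,  -0.03]] + [[0.13, -0.18, 0.09],  [-0.28, 0.39, -0.19],  [-0.05, 0.07, -0.04]] + [[0.00, -0.0, -0.0], [0.00, -0.00, -0.0], [-0.0, 0.0, 0.00]]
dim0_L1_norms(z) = [1.1, 1.0, 0.32]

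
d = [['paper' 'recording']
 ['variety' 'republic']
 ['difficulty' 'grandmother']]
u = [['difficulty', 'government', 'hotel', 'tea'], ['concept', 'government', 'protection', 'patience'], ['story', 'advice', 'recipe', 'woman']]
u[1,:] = ['concept', 'government', 'protection', 'patience']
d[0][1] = 'recording'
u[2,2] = 'recipe'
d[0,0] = 'paper'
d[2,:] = ['difficulty', 'grandmother']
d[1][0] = 'variety'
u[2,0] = 'story'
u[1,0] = 'concept'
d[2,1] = 'grandmother'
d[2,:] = ['difficulty', 'grandmother']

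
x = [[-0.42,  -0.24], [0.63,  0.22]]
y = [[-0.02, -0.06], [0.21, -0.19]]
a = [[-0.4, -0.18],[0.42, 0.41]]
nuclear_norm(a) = 0.84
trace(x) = -0.20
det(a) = -0.09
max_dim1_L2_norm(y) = 0.28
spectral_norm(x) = 0.82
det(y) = 0.02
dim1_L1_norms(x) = [0.66, 0.85]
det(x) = 0.06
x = a + y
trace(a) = 0.01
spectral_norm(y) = 0.28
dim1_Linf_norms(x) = [0.42, 0.63]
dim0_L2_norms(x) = [0.76, 0.33]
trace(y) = -0.21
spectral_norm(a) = 0.72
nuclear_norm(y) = 0.34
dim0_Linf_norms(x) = [0.63, 0.24]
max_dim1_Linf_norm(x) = 0.63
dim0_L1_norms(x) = [1.05, 0.46]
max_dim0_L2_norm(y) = 0.21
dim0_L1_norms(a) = [0.82, 0.59]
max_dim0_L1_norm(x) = 1.05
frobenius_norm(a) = 0.73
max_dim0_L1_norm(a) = 0.82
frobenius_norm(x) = 0.82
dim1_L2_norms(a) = [0.44, 0.59]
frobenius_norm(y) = 0.29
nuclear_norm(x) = 0.89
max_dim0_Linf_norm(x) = 0.63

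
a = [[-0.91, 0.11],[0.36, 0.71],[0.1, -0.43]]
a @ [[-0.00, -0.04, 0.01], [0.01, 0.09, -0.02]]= [[0.00, 0.05, -0.01], [0.01, 0.05, -0.01], [-0.0, -0.04, 0.01]]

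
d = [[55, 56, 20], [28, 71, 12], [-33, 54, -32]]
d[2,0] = -33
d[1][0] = 28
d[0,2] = 20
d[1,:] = [28, 71, 12]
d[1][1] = 71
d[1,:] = [28, 71, 12]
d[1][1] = 71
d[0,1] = 56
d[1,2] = 12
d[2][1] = 54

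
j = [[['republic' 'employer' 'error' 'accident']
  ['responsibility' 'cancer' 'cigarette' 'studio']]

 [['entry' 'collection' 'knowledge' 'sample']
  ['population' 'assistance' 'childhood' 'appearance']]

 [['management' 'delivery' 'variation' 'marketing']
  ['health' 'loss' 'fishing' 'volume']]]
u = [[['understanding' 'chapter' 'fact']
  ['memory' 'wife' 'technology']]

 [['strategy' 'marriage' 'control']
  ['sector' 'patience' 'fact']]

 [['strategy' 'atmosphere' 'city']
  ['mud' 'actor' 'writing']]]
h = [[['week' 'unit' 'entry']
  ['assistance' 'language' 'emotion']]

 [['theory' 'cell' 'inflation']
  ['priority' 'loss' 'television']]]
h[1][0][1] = 'cell'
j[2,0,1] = 'delivery'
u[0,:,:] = [['understanding', 'chapter', 'fact'], ['memory', 'wife', 'technology']]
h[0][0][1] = 'unit'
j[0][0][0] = 'republic'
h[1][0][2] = 'inflation'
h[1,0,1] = 'cell'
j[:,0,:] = [['republic', 'employer', 'error', 'accident'], ['entry', 'collection', 'knowledge', 'sample'], ['management', 'delivery', 'variation', 'marketing']]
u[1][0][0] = 'strategy'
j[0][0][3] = 'accident'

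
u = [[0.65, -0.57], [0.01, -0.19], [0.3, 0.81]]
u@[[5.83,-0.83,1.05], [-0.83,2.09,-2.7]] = [[4.26,-1.73,2.22], [0.22,-0.41,0.52], [1.08,1.44,-1.87]]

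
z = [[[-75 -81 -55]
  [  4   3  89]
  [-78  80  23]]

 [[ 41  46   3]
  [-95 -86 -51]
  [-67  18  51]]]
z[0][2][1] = 80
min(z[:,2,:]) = -78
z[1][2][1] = 18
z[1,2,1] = 18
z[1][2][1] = 18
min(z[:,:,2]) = -55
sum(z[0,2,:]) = 25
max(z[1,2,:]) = 51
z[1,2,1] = 18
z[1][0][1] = 46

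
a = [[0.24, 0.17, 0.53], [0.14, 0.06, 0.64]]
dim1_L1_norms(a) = [0.94, 0.84]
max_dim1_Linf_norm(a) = 0.64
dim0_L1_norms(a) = [0.38, 0.23, 1.17]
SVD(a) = [[-0.68, -0.74], [-0.74, 0.68]] @ diag([0.8857163232380909, 0.12532595401431304]) @ [[-0.3, -0.18, -0.94], [-0.65, -0.68, 0.34]]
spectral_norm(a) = 0.89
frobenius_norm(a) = 0.89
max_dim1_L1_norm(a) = 0.94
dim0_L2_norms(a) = [0.28, 0.18, 0.83]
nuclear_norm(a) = 1.01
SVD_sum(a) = [[0.18, 0.11, 0.56], [0.2, 0.12, 0.61]] + [[0.06, 0.06, -0.03], [-0.06, -0.06, 0.03]]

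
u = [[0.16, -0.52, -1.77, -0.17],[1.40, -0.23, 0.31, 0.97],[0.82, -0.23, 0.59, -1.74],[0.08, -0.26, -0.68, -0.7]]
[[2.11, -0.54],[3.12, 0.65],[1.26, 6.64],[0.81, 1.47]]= u@[[1.95, 2.58],[-1.58, 1.74],[-0.57, 0.29],[0.21, -2.73]]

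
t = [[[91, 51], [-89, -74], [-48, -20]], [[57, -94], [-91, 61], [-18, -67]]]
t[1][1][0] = -91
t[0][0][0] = 91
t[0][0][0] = 91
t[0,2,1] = -20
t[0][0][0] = 91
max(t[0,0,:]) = 91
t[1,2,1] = -67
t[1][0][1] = -94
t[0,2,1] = -20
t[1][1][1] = 61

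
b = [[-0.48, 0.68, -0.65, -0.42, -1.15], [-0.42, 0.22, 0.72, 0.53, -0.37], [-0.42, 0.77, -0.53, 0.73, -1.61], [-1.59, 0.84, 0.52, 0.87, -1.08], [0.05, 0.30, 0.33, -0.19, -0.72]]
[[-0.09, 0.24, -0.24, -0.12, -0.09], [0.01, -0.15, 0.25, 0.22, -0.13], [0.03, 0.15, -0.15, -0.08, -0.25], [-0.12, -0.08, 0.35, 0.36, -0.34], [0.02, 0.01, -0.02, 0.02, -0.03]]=b @ [[0.13, 0.02, -0.20, -0.13, 0.09], [-0.06, 0.1, -0.15, 0.13, -0.02], [0.02, -0.18, 0.23, 0.21, -0.0], [0.08, -0.08, 0.09, 0.05, -0.12], [-0.05, -0.03, 0.04, 0.1, 0.07]]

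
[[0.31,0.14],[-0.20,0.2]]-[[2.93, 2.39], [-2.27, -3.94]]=[[-2.62, -2.25], [2.07, 4.14]]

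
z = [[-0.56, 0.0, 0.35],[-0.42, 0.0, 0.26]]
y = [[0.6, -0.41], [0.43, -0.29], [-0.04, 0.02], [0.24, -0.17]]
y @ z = [[-0.16, 0.0, 0.10], [-0.12, 0.00, 0.08], [0.01, 0.00, -0.01], [-0.06, 0.0, 0.04]]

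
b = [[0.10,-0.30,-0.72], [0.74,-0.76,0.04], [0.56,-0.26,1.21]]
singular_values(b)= [1.55, 1.09, 0.0]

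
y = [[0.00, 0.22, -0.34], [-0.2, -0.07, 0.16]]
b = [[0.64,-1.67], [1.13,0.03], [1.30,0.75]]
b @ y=[[0.33,0.26,-0.48], [-0.01,0.25,-0.38], [-0.15,0.23,-0.32]]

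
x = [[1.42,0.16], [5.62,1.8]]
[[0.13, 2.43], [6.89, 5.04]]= x @ [[-0.52, 2.15], [5.45, -3.91]]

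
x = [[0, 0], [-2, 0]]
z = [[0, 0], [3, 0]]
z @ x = [[0, 0], [0, 0]]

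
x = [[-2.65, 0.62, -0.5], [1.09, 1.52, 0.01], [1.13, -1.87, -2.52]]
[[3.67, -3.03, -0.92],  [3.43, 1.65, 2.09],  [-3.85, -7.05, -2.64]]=x@ [[-0.61, 0.75, 0.49],[2.70, 0.53, 1.02],[-0.75, 2.74, 0.51]]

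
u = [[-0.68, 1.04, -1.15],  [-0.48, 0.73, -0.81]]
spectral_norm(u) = 2.07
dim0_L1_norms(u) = [1.16, 1.77, 1.96]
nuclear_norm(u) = 2.07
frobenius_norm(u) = 2.07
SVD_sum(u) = [[-0.68,  1.04,  -1.15],[-0.48,  0.73,  -0.81]] + [[0.0, 0.00, 0.0], [-0.0, -0.0, -0.0]]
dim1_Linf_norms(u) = [1.15, 0.81]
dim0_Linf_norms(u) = [0.68, 1.04, 1.15]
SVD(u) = [[-0.82, -0.58], [-0.58, 0.82]] @ diag([2.0702405349398934, 0.002031622943314163]) @ [[0.40, -0.61, 0.68], [-0.60, -0.74, -0.31]]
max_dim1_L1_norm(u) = 2.87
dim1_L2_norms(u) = [1.69, 1.19]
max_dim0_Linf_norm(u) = 1.15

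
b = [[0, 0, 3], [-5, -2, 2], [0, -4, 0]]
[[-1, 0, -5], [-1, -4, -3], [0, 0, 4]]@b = [[0, 20, -3], [20, 20, -11], [0, -16, 0]]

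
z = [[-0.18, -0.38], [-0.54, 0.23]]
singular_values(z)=[0.59, 0.42]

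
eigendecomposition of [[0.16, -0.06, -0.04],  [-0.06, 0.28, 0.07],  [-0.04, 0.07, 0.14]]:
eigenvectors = [[-0.37, 0.83, 0.41], [0.85, 0.48, -0.21], [0.38, -0.27, 0.89]]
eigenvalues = [0.34, 0.14, 0.1]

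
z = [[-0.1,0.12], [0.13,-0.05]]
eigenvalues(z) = [-0.2, 0.05]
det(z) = -0.01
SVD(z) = [[-0.75, 0.66], [0.66, 0.75]] @ diag([0.20264196973168416, 0.052309005947955074]) @ [[0.79,-0.61], [0.61,0.79]]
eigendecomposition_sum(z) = [[-0.12, 0.1], [0.1, -0.08]] + [[0.02, 0.02], [0.03, 0.03]]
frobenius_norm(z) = 0.21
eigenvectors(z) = [[-0.76, -0.62],[0.65, -0.79]]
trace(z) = -0.15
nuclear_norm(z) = 0.25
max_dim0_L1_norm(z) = 0.23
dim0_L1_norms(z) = [0.23, 0.17]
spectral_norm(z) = 0.20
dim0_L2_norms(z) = [0.16, 0.13]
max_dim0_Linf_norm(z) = 0.13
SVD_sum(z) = [[-0.12,0.09], [0.11,-0.08]] + [[0.02, 0.03],[0.02, 0.03]]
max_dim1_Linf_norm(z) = 0.13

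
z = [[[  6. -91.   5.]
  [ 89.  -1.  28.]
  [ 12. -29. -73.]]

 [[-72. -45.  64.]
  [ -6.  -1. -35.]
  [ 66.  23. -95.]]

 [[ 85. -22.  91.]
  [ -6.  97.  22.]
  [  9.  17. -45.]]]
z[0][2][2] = -73.0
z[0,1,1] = -1.0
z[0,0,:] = [6.0, -91.0, 5.0]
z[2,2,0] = 9.0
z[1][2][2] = -95.0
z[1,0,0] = -72.0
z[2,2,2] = -45.0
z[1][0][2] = 64.0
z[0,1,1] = -1.0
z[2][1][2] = 22.0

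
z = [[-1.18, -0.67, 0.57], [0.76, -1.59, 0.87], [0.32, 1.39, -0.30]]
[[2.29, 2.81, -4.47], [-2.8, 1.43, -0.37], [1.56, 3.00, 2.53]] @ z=[[-2.00, -12.22, 5.09], [4.27, -0.91, -0.24], [1.25, -2.30, 2.74]]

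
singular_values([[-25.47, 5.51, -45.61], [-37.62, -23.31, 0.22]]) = [57.19, 38.04]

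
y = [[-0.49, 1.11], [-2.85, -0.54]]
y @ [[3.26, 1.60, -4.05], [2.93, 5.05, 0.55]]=[[1.65, 4.82, 2.6], [-10.87, -7.29, 11.25]]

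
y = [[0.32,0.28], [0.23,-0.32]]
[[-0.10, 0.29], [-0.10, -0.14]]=y@ [[-0.35, 0.33], [0.05, 0.66]]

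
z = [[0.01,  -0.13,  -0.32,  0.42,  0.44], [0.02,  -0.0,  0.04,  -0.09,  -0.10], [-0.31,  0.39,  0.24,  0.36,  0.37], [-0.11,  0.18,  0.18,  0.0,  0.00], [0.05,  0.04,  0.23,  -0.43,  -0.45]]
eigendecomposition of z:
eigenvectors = [[0.60,-0.23,0.63,-0.54,0.26], [-0.14,-0.01,0.64,0.36,-0.48], [0.50,0.89,-0.25,-0.68,0.62], [-0.0,0.38,0.27,-0.04,0.52], [-0.61,0.03,-0.25,-0.34,-0.19]]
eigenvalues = [-0.68, 0.48, 0.01, -0.0, -0.01]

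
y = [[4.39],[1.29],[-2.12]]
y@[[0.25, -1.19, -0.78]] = [[1.1, -5.22, -3.42], [0.32, -1.54, -1.01], [-0.53, 2.52, 1.65]]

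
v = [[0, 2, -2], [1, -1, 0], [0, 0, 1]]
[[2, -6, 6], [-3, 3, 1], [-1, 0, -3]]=v @ [[-3, 0, 1], [0, -3, 0], [-1, 0, -3]]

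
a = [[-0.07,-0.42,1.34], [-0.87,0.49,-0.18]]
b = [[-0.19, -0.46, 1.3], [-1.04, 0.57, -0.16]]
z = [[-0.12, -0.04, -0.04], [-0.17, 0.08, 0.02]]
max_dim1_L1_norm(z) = 0.27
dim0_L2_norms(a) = [0.87, 0.65, 1.35]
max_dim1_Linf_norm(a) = 1.34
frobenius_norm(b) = 1.84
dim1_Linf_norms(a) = [1.34, 0.87]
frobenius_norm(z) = 0.23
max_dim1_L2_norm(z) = 0.19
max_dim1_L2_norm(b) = 1.39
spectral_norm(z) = 0.21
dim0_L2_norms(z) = [0.21, 0.09, 0.04]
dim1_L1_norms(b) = [1.95, 1.77]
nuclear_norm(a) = 2.40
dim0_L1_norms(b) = [1.23, 1.03, 1.46]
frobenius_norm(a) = 1.73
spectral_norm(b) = 1.43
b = z + a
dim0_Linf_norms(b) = [1.04, 0.57, 1.3]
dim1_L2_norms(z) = [0.13, 0.19]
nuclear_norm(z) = 0.30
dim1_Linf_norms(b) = [1.3, 1.04]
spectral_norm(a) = 1.45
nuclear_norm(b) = 2.58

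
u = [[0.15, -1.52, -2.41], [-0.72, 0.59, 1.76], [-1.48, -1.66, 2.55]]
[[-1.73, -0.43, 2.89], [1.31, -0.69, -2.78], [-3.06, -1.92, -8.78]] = u @ [[-2.06,1.55,-0.59], [2.33,0.1,1.99], [-0.88,0.21,-2.49]]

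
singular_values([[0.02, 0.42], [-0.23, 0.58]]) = [0.74, 0.15]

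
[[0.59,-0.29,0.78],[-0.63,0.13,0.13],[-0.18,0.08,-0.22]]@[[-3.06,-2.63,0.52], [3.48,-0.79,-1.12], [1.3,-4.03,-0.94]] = [[-1.80, -4.47, -0.1],  [2.55, 1.03, -0.60],  [0.54, 1.3, 0.02]]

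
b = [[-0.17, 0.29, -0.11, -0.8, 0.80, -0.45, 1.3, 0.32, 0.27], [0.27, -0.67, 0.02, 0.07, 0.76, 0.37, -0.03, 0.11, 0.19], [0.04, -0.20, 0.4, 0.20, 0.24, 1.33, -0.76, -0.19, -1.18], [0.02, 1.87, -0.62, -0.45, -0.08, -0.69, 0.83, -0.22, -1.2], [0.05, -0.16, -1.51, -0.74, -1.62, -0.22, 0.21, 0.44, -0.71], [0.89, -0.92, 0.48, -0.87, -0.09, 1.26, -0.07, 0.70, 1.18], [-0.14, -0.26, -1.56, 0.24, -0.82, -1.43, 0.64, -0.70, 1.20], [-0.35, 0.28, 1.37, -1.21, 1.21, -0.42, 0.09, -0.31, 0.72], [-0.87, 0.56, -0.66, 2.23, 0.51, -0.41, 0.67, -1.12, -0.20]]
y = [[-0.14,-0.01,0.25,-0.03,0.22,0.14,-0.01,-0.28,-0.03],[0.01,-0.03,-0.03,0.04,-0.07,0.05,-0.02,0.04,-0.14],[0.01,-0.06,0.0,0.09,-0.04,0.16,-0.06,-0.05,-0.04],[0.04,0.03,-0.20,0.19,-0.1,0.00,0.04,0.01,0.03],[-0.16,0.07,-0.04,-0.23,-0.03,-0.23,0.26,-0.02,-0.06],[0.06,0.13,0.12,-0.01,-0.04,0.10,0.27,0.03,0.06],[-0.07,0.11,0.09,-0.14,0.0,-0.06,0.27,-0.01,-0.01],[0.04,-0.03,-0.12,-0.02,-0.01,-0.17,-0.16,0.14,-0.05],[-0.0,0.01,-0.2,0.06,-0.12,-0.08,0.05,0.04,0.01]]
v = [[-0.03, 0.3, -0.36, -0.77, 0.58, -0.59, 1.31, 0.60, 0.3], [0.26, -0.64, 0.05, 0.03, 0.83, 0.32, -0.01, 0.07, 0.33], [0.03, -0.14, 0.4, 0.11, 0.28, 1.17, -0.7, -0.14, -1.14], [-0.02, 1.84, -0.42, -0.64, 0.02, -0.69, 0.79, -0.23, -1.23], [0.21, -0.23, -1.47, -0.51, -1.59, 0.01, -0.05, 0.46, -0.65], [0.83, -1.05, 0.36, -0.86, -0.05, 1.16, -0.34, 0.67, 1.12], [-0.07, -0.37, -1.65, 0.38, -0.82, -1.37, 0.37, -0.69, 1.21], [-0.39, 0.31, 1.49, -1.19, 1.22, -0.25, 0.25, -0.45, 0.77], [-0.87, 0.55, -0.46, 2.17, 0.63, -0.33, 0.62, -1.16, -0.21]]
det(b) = 2.53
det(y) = 0.00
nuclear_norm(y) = 2.16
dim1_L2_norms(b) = [1.86, 1.14, 2.02, 2.6, 2.5, 2.47, 2.76, 2.41, 2.94]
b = y + v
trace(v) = -1.63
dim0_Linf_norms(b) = [0.89, 1.87, 1.56, 2.23, 1.62, 1.43, 1.3, 1.12, 1.2]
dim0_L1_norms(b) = [2.8, 5.21, 6.73, 6.81, 6.13, 6.58, 4.6, 4.11, 6.85]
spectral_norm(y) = 0.64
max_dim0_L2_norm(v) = 2.88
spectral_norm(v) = 4.01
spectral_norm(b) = 4.23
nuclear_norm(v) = 16.72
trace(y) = 0.51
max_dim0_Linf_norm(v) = 2.17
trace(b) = -1.12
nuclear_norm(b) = 17.08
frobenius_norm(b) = 7.07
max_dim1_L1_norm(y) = 1.11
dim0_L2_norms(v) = [1.31, 2.37, 2.81, 2.88, 2.49, 2.39, 1.88, 1.77, 2.61]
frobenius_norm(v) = 6.99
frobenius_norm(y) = 1.01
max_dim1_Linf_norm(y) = 0.28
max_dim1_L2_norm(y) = 0.48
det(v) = -0.12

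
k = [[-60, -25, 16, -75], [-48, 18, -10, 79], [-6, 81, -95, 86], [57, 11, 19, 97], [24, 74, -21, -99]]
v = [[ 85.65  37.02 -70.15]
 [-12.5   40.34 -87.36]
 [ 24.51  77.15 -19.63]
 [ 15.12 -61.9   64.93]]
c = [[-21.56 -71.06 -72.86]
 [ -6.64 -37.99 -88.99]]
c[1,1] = -37.99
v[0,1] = 37.02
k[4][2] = -21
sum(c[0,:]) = -165.48000000000002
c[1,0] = -6.64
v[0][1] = 37.02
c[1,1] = -37.99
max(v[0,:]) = 85.65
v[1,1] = 40.34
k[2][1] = 81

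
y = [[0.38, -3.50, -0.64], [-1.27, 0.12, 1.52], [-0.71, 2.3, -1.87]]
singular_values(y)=[4.29, 2.51, 1.16]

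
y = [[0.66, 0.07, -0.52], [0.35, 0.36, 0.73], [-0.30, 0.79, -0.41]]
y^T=[[0.66,  0.35,  -0.3], [0.07,  0.36,  0.79], [-0.52,  0.73,  -0.41]]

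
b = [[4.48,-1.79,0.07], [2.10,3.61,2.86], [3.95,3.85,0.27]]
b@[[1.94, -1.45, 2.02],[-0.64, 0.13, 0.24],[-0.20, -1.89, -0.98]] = [[9.82, -6.86, 8.55], [1.19, -7.98, 2.31], [5.14, -5.74, 8.64]]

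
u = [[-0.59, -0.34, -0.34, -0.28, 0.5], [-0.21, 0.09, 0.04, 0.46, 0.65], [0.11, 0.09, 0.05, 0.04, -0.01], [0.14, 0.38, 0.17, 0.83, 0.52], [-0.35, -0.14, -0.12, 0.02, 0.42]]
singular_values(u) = [1.33, 1.16, 0.07, 0.06, 0.0]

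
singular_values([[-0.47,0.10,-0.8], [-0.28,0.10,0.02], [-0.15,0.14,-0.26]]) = [1.0, 0.26, 0.1]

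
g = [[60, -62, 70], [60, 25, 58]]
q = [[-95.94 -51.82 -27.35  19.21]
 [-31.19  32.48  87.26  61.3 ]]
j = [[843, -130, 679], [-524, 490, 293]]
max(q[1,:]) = 87.26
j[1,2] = 293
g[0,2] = 70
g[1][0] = 60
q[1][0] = -31.19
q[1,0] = -31.19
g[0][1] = -62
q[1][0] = -31.19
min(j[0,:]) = -130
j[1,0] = -524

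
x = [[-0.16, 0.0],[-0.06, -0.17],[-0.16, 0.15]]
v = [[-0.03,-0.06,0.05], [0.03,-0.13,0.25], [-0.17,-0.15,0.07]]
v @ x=[[0.00, 0.02], [-0.04, 0.06], [0.02, 0.04]]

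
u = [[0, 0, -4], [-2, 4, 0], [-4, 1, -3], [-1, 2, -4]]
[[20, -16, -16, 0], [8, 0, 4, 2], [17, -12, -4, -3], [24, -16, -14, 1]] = u@[[0, 0, -2, 1], [2, 0, 0, 1], [-5, 4, 4, 0]]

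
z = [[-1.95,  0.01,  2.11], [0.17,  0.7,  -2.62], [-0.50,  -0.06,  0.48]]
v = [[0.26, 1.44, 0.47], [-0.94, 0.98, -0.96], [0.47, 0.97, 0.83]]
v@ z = [[-0.50, 0.98, -3.0], [2.48, 0.73, -5.01], [-1.17, 0.63, -1.15]]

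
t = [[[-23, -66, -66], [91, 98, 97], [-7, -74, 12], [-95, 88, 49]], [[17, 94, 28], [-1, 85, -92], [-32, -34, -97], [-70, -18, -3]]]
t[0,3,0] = -95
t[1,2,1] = -34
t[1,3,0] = -70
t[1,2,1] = -34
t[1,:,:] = [[17, 94, 28], [-1, 85, -92], [-32, -34, -97], [-70, -18, -3]]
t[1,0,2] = 28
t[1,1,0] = -1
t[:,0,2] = [-66, 28]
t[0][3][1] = 88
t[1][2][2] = -97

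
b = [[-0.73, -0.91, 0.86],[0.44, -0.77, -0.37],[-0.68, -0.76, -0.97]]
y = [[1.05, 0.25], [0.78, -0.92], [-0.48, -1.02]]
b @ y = [[-1.89, -0.22],[0.04, 1.20],[-0.84, 1.52]]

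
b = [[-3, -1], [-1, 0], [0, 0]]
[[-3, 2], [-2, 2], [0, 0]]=b @[[2, -2], [-3, 4]]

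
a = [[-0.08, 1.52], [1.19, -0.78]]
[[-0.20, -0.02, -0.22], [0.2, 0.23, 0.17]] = a @ [[0.08,0.19,0.05], [-0.13,0.00,-0.14]]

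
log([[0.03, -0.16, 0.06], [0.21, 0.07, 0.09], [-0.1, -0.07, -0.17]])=[[-1.65-0.10j, (-1.3-0.55j), 0.13-1.33j], [(1.54-0.01j), -1.34-0.03j, 0.64-0.08j], [-0.68+0.26j, -0.20+1.37j, (-2.34+3.28j)]]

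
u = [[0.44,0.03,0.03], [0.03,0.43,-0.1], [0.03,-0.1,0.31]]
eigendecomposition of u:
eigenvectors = [[-0.21,  0.94,  -0.26], [0.49,  -0.13,  -0.86], [0.85,  0.3,  0.44]]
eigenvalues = [0.24, 0.45, 0.49]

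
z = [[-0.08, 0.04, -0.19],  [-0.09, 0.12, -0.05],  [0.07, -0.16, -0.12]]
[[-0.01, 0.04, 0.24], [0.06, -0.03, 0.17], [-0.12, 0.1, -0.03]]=z @ [[-0.78, 0.64, -0.62], [0.07, 0.02, 0.58], [0.42, -0.5, -0.88]]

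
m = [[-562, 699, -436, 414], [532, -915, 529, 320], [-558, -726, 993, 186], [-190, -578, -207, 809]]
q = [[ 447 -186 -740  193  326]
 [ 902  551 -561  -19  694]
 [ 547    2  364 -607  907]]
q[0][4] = 326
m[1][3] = 320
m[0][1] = 699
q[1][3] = -19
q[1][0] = 902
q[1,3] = -19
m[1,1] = -915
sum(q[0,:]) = 40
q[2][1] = 2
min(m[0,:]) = -562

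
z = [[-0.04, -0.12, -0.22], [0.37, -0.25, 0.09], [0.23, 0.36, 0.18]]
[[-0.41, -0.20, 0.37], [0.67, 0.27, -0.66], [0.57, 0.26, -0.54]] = z @ [[1.34,0.52,-1.34], [-0.09,-0.01,0.11], [1.65,0.81,-1.51]]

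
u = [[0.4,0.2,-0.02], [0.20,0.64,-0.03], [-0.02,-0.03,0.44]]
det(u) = 0.09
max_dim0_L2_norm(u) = 0.67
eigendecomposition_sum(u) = [[0.18,0.32,-0.04], [0.32,0.57,-0.07], [-0.04,-0.07,0.01]] + [[0.22, -0.12, 0.00], [-0.12, 0.07, -0.0], [0.00, -0.0, 0.00]] + [[0.0,0.00,0.02], [0.00,0.00,0.05], [0.02,0.05,0.43]]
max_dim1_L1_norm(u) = 0.87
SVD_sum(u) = [[0.18, 0.32, -0.04], [0.32, 0.57, -0.07], [-0.04, -0.07, 0.01]] + [[0.00, 0.0, 0.02], [0.00, 0.0, 0.05], [0.02, 0.05, 0.43]] + [[0.22, -0.12, 0.00], [-0.12, 0.07, -0.0], [0.0, -0.0, 0.00]]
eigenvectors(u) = [[0.49,0.87,0.04], [0.86,-0.49,0.11], [-0.11,0.02,0.99]]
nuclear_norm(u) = 1.48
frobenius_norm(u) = 0.92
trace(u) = 1.48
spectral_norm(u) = 0.76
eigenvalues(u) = [0.76, 0.29, 0.44]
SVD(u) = [[-0.49, -0.04, 0.87], [-0.86, -0.11, -0.49], [0.11, -0.99, 0.02]] @ diag([0.7573134756216611, 0.43597031285720184, 0.28671621152113713]) @ [[-0.49, -0.86, 0.11], [-0.04, -0.11, -0.99], [0.87, -0.49, 0.02]]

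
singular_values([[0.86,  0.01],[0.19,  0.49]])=[0.89, 0.47]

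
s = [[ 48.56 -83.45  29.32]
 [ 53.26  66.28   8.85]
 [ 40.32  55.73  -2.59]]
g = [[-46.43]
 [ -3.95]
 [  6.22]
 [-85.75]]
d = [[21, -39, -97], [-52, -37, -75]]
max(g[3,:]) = -85.75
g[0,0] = -46.43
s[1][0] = 53.26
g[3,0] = -85.75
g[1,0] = -3.95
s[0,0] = 48.56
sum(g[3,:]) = -85.75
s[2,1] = 55.73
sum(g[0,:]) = -46.43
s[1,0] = 53.26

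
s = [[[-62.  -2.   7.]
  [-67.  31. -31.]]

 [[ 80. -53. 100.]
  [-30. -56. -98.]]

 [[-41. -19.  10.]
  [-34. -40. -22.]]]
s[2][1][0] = -34.0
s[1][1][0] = -30.0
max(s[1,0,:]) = 100.0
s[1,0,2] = 100.0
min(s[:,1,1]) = -56.0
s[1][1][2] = -98.0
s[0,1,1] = 31.0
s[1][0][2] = 100.0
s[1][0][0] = 80.0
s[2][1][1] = -40.0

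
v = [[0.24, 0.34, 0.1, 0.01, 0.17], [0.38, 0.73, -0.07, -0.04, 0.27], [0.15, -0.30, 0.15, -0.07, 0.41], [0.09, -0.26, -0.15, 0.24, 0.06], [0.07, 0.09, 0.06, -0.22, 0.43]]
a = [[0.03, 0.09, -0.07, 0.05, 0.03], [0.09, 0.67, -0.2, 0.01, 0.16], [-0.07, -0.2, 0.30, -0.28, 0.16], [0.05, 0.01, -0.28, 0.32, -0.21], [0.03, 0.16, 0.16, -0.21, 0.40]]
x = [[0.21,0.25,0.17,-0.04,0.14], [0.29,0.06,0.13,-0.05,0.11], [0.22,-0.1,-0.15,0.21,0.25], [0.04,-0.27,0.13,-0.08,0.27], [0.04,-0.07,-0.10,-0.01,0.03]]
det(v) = -0.00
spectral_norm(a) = 0.82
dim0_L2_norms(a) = [0.13, 0.72, 0.49, 0.48, 0.51]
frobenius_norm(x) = 0.81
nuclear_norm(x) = 1.53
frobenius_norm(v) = 1.30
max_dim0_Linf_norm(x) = 0.29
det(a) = -0.00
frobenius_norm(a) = 1.12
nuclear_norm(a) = 1.73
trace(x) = 0.07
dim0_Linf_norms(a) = [0.09, 0.67, 0.3, 0.32, 0.4]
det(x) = 0.00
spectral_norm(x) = 0.56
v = a + x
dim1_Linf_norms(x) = [0.25, 0.29, 0.25, 0.27, 0.1]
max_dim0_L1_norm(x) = 0.8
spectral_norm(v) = 1.03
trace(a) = 1.72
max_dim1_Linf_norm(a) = 0.67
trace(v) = 1.79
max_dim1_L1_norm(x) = 0.93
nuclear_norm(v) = 2.29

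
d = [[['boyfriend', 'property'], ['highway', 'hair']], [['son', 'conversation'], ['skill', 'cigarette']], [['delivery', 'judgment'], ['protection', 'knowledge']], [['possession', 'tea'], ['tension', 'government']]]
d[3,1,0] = 'tension'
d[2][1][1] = 'knowledge'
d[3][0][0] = 'possession'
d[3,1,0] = 'tension'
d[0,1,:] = ['highway', 'hair']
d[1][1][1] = 'cigarette'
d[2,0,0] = 'delivery'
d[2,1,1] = 'knowledge'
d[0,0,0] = 'boyfriend'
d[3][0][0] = 'possession'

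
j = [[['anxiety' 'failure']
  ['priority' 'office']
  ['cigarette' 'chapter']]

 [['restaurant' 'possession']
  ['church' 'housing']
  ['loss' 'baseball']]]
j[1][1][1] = 'housing'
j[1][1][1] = 'housing'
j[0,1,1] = 'office'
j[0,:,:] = [['anxiety', 'failure'], ['priority', 'office'], ['cigarette', 'chapter']]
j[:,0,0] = ['anxiety', 'restaurant']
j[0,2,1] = 'chapter'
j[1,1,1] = 'housing'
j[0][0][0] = 'anxiety'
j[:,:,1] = [['failure', 'office', 'chapter'], ['possession', 'housing', 'baseball']]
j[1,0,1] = 'possession'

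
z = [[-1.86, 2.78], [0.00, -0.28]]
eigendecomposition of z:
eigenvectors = [[1.00, 0.87], [0.00, 0.49]]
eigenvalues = [-1.86, -0.28]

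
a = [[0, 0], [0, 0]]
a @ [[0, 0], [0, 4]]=[[0, 0], [0, 0]]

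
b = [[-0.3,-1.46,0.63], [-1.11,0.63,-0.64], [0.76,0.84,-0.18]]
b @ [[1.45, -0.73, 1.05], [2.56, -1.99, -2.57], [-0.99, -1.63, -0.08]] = [[-4.8, 2.10, 3.39], [0.64, 0.60, -2.73], [3.43, -1.93, -1.35]]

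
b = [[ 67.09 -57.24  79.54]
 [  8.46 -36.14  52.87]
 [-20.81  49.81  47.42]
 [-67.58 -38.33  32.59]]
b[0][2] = 79.54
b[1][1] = -36.14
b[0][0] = 67.09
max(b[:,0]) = 67.09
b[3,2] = 32.59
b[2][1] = 49.81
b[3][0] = -67.58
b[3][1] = -38.33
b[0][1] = -57.24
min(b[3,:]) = -67.58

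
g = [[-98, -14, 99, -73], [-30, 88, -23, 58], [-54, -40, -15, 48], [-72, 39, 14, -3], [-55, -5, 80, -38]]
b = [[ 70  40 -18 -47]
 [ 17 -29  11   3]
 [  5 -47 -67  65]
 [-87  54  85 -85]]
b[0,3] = -47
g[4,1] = -5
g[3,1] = 39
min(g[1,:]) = -30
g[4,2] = 80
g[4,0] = -55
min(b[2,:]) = -67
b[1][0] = 17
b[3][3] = -85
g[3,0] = -72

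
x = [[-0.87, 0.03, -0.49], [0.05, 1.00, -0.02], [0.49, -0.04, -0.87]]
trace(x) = -0.74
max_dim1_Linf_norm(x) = 1.0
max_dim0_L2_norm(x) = 1.0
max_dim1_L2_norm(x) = 1.0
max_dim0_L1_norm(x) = 1.41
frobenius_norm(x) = 1.73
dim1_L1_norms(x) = [1.39, 1.07, 1.4]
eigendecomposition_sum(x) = [[(-0.44+0.24j), 0.00-0.01j, (-0.24-0.43j)], [(0.01+0j), -0.00+0.00j, -0.00+0.01j], [(0.25+0.44j), -0.01-0.00j, (-0.44+0.25j)]] + [[-0.44-0.24j, 0.01j, (-0.24+0.43j)], [0.01-0.00j, (-0-0j), -0.00-0.01j], [(0.25-0.44j), -0.01+0.00j, (-0.44-0.25j)]] + [[-0j, (0.02-0j), -0.00+0.00j], [0.02-0.00j, 1.00-0.00j, (-0.02+0j)], [-0.00+0.00j, -0.02+0.00j, 0.00-0.00j]]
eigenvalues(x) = [(-0.87+0.49j), (-0.87-0.49j), (1+0j)]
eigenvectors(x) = [[-0.71j, 0.00+0.71j, -0.02+0.00j], [(-0.01+0.02j), (-0.01-0.02j), -1.00+0.00j], [(-0.71+0j), -0.71-0.00j, (0.02+0j)]]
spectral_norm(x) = 1.00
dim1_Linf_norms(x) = [0.87, 1.0, 0.87]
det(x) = 1.00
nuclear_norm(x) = 3.00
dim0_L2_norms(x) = [1.0, 1.0, 1.0]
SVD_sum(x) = [[-0.26, -0.37, 0.03], [0.49, 0.68, -0.05], [0.18, 0.25, -0.02]] + [[0.03, -0.02, -0.06],[-0.12, 0.11, 0.26],[0.37, -0.33, -0.81]] + [[-0.63, 0.42, -0.46], [-0.32, 0.21, -0.23], [-0.06, 0.04, -0.04]]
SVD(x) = [[-0.45, 0.07, 0.89], [0.84, -0.31, 0.45], [0.31, 0.95, 0.08]] @ diag([1.0027884497293889, 0.9989465187286918, 0.9979585050537699]) @ [[0.58,0.81,-0.06], [0.39,-0.34,-0.86], [-0.71,0.47,-0.51]]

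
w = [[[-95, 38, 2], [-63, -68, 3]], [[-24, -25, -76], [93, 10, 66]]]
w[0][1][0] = -63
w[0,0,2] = 2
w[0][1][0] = -63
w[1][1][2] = 66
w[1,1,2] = 66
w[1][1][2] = 66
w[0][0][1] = 38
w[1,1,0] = 93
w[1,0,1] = -25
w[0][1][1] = -68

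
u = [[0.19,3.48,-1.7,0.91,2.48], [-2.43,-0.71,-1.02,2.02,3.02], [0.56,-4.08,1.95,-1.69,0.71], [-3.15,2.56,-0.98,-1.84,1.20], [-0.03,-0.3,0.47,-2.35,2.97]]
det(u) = -6.627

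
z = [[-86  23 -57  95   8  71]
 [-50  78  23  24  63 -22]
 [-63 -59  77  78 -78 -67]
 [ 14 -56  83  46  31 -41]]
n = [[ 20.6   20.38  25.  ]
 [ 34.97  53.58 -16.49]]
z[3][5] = -41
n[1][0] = 34.97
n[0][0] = 20.6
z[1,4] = 63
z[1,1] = 78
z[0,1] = 23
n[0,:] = [20.6, 20.38, 25.0]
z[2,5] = -67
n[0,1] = 20.38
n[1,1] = 53.58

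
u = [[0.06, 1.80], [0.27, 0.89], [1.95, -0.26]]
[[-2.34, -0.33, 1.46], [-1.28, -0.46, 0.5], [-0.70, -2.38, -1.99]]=u@ [[-0.53, -1.24, -0.91], [-1.28, -0.14, 0.84]]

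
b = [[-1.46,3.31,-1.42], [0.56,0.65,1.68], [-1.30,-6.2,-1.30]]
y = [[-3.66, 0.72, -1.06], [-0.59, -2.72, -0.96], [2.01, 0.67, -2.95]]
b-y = [[2.20, 2.59, -0.36],[1.15, 3.37, 2.64],[-3.31, -6.87, 1.65]]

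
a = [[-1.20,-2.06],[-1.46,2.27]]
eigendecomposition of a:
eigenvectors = [[-0.94, 0.44], [-0.33, -0.90]]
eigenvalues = [-1.92, 2.99]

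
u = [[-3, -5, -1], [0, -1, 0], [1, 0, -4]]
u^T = [[-3, 0, 1], [-5, -1, 0], [-1, 0, -4]]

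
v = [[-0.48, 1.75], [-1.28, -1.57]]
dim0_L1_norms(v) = [1.76, 3.32]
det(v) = 2.99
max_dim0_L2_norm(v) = 2.35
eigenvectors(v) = [[(0.76+0j), (0.76-0j)], [-0.24+0.61j, -0.24-0.61j]]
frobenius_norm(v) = 2.72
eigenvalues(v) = [(-1.03+1.39j), (-1.03-1.39j)]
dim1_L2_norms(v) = [1.81, 2.03]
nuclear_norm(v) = 3.66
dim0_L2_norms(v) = [1.37, 2.35]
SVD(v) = [[-0.64, 0.77],[0.77, 0.64]] @ diag([2.422673005870253, 1.2356599478123391]) @ [[-0.28, -0.96],[-0.96, 0.28]]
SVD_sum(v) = [[0.43, 1.48], [-0.52, -1.79]] + [[-0.91,0.27], [-0.76,0.22]]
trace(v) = -2.05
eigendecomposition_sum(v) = [[(-0.24+0.9j),0.87+0.64j], [(-0.64-0.47j),(-0.79+0.5j)]] + [[-0.24-0.90j, 0.88-0.64j], [-0.64+0.47j, -0.79-0.50j]]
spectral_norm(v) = 2.42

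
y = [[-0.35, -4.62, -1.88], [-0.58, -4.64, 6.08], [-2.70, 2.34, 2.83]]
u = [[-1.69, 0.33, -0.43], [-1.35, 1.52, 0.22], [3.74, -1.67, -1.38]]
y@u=[[-0.2, -4.00, 1.73], [29.98, -17.4, -9.16], [11.99, -2.06, -2.23]]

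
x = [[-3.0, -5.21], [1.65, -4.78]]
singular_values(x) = [7.18, 3.2]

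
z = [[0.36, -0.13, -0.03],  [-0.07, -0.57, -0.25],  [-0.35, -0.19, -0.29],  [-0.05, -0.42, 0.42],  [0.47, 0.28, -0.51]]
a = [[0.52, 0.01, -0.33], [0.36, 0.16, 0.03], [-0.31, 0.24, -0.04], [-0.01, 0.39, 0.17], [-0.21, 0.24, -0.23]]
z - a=[[-0.16, -0.14, 0.30], [-0.43, -0.73, -0.28], [-0.04, -0.43, -0.25], [-0.04, -0.81, 0.25], [0.68, 0.04, -0.28]]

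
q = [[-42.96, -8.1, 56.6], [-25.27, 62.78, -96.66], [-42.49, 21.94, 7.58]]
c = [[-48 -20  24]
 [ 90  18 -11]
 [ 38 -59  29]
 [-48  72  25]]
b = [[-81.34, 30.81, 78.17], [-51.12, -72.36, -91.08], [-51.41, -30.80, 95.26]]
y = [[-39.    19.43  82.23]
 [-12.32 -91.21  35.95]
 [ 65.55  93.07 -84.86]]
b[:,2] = [78.17, -91.08, 95.26]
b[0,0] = -81.34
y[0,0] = -39.0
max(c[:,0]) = 90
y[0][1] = 19.43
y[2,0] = 65.55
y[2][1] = 93.07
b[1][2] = -91.08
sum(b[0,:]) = 27.64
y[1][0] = -12.32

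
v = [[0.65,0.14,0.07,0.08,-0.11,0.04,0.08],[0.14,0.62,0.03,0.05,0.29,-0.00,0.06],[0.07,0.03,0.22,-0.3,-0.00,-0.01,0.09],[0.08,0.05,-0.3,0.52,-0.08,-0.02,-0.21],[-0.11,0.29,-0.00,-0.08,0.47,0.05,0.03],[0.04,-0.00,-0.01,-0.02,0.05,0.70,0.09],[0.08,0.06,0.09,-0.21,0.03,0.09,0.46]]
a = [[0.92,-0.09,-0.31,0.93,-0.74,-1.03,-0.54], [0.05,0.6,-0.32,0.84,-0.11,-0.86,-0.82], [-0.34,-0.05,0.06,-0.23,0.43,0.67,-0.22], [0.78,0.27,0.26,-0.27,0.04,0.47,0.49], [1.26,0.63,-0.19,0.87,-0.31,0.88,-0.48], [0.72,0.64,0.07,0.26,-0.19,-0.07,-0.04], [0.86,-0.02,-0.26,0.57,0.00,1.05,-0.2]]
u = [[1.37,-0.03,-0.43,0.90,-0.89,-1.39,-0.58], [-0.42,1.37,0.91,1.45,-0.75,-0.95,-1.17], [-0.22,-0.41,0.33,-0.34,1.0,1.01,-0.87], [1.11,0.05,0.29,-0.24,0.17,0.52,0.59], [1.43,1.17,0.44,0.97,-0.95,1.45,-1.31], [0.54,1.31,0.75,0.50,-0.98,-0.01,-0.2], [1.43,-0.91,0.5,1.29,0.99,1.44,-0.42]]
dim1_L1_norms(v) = [1.17, 1.19, 0.72, 1.26, 1.03, 0.91, 1.02]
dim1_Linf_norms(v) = [0.65, 0.62, 0.3, 0.52, 0.47, 0.7, 0.46]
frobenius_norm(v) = 1.63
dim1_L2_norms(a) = [1.93, 1.61, 0.93, 1.13, 1.97, 1.02, 1.51]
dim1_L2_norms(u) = [2.44, 2.8, 1.79, 1.42, 3.04, 1.95, 2.83]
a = u @ v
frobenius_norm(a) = 3.96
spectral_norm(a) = 2.86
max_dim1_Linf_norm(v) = 0.7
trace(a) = 0.73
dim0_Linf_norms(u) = [1.43, 1.37, 0.91, 1.45, 1.0, 1.45, 1.31]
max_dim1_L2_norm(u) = 3.04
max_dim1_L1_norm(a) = 4.62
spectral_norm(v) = 0.93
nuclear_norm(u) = 13.71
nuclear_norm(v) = 3.64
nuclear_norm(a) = 7.64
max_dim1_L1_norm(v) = 1.26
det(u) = -4.98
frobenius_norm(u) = 6.33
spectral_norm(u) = 4.16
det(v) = 0.00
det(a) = 0.00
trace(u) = 1.45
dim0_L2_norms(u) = [2.78, 2.44, 1.49, 2.44, 2.29, 2.88, 2.18]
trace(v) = 3.64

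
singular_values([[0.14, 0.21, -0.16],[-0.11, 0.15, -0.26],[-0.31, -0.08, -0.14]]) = [0.42, 0.37, 0.01]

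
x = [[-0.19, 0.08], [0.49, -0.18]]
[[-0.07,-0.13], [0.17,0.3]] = x @ [[0.06, 0.10], [-0.79, -1.40]]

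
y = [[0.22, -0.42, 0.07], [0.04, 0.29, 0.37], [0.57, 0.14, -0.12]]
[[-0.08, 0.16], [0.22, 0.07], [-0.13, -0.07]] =y @[[-0.17, 0.03], [0.19, -0.29], [0.46, 0.40]]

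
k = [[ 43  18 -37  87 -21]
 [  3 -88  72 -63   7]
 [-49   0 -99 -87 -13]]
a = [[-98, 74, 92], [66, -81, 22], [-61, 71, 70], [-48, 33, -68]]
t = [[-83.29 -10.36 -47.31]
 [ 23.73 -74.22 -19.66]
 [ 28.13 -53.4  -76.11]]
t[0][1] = -10.36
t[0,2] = -47.31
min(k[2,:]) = -99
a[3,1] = 33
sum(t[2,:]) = -101.38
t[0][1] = -10.36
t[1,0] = 23.73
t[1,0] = 23.73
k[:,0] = [43, 3, -49]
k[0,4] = -21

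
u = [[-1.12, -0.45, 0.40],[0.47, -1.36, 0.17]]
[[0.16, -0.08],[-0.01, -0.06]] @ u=[[-0.22, 0.04, 0.05], [-0.02, 0.09, -0.01]]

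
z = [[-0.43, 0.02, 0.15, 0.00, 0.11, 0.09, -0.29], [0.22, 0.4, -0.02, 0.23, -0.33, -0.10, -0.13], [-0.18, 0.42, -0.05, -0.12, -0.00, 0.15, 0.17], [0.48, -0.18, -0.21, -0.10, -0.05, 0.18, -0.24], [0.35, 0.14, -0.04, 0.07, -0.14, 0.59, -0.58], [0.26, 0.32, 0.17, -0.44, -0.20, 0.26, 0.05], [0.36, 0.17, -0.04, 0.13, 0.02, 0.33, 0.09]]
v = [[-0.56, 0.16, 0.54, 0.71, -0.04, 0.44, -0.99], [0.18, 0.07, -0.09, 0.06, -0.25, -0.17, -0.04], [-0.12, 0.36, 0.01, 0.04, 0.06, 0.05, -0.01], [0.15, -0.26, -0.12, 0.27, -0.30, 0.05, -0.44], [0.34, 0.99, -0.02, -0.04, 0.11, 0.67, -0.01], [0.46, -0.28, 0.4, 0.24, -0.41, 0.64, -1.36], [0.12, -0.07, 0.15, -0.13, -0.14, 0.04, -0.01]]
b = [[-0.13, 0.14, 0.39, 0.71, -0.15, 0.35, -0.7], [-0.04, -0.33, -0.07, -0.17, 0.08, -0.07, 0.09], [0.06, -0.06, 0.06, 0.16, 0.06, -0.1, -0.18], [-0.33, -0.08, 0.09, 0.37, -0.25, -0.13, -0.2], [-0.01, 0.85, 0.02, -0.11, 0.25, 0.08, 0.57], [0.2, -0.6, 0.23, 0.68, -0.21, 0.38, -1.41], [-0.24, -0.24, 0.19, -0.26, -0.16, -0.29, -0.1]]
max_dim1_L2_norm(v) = 1.71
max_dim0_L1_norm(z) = 2.28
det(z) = -0.00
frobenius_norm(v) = 2.76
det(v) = 0.00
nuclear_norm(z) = 3.90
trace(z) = 0.03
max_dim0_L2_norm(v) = 1.74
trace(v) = 0.53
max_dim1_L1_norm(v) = 3.79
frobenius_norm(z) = 1.75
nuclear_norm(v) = 5.33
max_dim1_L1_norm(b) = 3.71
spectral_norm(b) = 2.19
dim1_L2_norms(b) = [1.15, 0.4, 0.29, 0.62, 1.06, 1.76, 0.58]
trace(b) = 0.50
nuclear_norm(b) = 4.64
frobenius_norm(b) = 2.55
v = z + b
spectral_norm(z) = 1.19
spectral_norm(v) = 2.16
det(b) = -0.00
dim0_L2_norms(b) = [0.48, 1.13, 0.51, 1.11, 0.48, 0.62, 1.7]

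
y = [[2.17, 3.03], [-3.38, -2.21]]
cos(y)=[[5.30,0.13],[-0.15,5.11]]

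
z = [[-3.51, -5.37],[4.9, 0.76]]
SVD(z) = [[-0.83, 0.56], [0.56, 0.83]] @ diag([7.463799696841012, 3.168011061444711]) @ [[0.76, 0.65], [0.65, -0.76]]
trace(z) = -2.75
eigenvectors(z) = [[(0.72+0j),0.72-0.00j], [(-0.29-0.63j),(-0.29+0.63j)]]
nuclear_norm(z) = 10.63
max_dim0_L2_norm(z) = 6.03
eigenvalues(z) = [(-1.37+4.66j), (-1.37-4.66j)]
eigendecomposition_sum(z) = [[-1.76+2.02j, (-2.68-0.79j)], [2.45+0.72j, (0.38+2.65j)]] + [[(-1.76-2.02j), -2.68+0.79j],  [2.45-0.72j, (0.38-2.65j)]]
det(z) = 23.65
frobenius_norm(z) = 8.11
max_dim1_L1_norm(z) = 8.88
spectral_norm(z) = 7.46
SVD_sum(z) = [[-4.67, -4.01], [3.20, 2.74]] + [[1.16, -1.36], [1.70, -1.98]]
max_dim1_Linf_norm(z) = 5.37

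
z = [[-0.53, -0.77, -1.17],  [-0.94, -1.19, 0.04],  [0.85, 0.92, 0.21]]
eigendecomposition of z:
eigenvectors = [[(-0.01+0j), -0.71+0.00j, -0.71-0.00j], [(-0.84+0j), 0.56-0.19j, (0.56+0.19j)], [(0.54+0j), -0.13+0.35j, (-0.13-0.35j)]]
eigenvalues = [(-1.23+0j), (-0.14+0.38j), (-0.14-0.38j)]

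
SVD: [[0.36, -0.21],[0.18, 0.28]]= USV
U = [[-1.00, -0.09], [-0.09, 1.00]]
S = [0.42, 0.33]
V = [[-0.9,0.44], [0.44,0.90]]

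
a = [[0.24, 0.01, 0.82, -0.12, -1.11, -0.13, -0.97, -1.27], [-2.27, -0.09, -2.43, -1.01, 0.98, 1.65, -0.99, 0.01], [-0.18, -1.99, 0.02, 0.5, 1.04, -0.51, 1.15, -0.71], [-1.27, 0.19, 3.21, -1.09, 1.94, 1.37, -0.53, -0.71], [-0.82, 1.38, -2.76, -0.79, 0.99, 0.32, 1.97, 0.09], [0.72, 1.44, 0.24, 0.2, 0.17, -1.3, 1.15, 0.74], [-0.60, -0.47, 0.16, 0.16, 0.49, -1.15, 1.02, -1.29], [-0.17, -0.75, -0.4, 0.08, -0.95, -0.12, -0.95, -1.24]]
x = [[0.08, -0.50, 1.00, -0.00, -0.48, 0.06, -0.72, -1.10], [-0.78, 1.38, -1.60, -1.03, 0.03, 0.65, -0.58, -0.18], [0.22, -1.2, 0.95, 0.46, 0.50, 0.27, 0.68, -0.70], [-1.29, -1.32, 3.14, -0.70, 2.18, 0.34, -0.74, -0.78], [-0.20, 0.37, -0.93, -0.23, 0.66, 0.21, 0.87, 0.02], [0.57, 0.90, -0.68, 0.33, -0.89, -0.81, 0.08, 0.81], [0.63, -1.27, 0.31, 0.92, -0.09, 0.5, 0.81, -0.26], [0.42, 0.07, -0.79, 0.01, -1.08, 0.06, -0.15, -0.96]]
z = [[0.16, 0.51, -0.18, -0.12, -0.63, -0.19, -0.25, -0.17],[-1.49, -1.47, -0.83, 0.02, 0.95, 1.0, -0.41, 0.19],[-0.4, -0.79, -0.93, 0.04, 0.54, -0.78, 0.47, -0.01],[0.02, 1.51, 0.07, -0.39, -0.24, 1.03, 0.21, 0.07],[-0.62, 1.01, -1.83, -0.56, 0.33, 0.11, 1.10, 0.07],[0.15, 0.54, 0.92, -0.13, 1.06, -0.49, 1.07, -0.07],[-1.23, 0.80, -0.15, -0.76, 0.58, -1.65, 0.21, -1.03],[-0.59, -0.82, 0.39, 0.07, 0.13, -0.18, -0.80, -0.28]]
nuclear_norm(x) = 13.36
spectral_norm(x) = 5.31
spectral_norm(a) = 5.32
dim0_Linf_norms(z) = [1.49, 1.51, 1.83, 0.76, 1.06, 1.65, 1.1, 1.03]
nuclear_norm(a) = 20.06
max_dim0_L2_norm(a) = 4.97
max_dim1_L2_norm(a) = 4.42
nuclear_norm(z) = 12.45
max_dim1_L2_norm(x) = 4.45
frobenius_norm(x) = 6.84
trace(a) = -1.45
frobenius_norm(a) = 8.91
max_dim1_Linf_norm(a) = 3.21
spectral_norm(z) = 3.27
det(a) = 2.23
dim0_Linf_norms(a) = [2.27, 1.99, 3.21, 1.09, 1.94, 1.65, 1.97, 1.29]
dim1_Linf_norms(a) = [1.27, 2.43, 1.99, 3.21, 2.76, 1.44, 1.29, 1.24]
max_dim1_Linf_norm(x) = 3.14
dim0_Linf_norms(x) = [1.29, 1.38, 3.14, 1.03, 2.18, 0.81, 0.87, 1.1]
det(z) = 0.00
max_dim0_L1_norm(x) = 9.4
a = x + z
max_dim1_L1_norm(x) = 10.49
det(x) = 0.00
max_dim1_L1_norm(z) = 6.41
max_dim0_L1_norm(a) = 10.04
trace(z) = -2.86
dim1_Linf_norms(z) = [0.63, 1.49, 0.93, 1.51, 1.83, 1.07, 1.65, 0.82]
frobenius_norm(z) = 5.78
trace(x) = 1.41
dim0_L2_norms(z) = [2.16, 2.82, 2.44, 1.04, 1.8, 2.39, 1.88, 1.1]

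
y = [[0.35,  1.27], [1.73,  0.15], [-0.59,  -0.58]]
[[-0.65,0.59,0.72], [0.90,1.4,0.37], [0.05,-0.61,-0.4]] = y @ [[0.58, 0.79, 0.17], [-0.67, 0.25, 0.52]]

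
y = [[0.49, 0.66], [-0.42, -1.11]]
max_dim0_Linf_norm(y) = 1.11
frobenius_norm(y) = 1.44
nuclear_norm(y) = 1.62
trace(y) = -0.62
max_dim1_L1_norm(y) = 1.53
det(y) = -0.27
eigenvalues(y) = [0.29, -0.91]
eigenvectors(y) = [[0.96, -0.43], [-0.29, 0.90]]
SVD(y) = [[-0.56, 0.83], [0.83, 0.56]] @ diag([1.4316055396885912, 0.18629433360394348]) @ [[-0.44, -0.90], [0.90, -0.44]]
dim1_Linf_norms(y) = [0.66, 1.11]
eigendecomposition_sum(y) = [[0.34, 0.16], [-0.10, -0.05]] + [[0.15, 0.5], [-0.32, -1.06]]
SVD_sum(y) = [[0.35, 0.73], [-0.51, -1.06]] + [[0.14, -0.07], [0.09, -0.05]]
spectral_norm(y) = 1.43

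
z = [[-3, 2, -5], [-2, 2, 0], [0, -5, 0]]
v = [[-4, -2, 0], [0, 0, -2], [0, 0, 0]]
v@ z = [[16, -12, 20], [0, 10, 0], [0, 0, 0]]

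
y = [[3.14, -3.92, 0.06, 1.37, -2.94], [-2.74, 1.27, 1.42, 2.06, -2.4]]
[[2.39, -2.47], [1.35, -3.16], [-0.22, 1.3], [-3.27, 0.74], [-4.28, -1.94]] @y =[[14.27,-12.51,-3.36,-1.81,-1.1], [12.9,-9.31,-4.41,-4.66,3.62], [-4.25,2.51,1.83,2.38,-2.47], [-12.30,13.76,0.85,-2.96,7.84], [-8.12,14.31,-3.01,-9.86,17.24]]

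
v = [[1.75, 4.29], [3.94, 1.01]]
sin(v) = [[-0.56, -0.16], [-0.15, -0.53]]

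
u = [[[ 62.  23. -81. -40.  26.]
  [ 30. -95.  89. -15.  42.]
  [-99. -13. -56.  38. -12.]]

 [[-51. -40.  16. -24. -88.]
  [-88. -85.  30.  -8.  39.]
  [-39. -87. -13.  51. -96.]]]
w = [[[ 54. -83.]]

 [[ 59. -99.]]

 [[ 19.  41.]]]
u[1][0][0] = -51.0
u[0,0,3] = -40.0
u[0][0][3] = -40.0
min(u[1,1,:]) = -88.0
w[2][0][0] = 19.0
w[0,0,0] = 54.0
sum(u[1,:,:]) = -483.0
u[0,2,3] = 38.0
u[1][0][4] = -88.0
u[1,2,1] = -87.0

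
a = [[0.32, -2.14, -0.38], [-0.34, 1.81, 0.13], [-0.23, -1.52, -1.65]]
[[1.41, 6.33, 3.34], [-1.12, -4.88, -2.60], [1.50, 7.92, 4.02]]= a @ [[-0.56, -0.16, -0.43], [-0.71, -2.55, -1.44], [-0.18, -2.43, -1.05]]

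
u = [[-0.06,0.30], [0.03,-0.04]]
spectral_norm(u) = 0.31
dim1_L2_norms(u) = [0.31, 0.05]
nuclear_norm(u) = 0.33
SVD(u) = [[0.99, -0.15], [-0.15, -0.99]] @ diag([0.3092645530370451, 0.021340952059285705]) @ [[-0.21, 0.98], [-0.98, -0.21]]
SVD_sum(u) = [[-0.06, 0.30], [0.01, -0.04]] + [[0.0, 0.0], [0.02, 0.00]]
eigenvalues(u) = [-0.15, 0.05]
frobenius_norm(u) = 0.31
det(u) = -0.01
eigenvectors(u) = [[-0.96, -0.94], [0.27, -0.33]]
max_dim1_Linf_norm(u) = 0.3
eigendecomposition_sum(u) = [[-0.08, 0.23], [0.02, -0.07]] + [[0.02, 0.07],[0.01, 0.03]]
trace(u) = -0.10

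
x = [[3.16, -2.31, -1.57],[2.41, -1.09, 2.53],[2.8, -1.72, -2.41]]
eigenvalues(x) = [(0.3+2.52j), (0.3-2.52j), (-0.93+0j)]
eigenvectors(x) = [[(0.3+0.45j), 0.30-0.45j, -0.38+0.00j], [0.76+0.00j, (0.76-0j), (-0.87+0j)], [(0.13+0.34j), 0.13-0.34j, (0.3+0j)]]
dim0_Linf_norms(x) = [3.16, 2.31, 2.53]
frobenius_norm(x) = 6.91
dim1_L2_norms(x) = [4.22, 3.66, 4.08]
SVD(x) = [[-0.71, 0.05, -0.71], [-0.27, -0.94, 0.2], [-0.65, 0.33, 0.68]] @ diag([5.962664732365299, 3.4861395197217937, 0.28924131523857477]) @ [[-0.79, 0.51, 0.34], [-0.34, 0.1, -0.94], [0.51, 0.85, -0.1]]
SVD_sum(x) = [[3.33, -2.15, -1.41], [1.28, -0.83, -0.54], [3.09, -2.00, -1.31]] + [[-0.06,0.02,-0.18], [1.1,-0.31,3.08], [-0.39,0.11,-1.08]] + [[-0.1,-0.17,0.02],  [0.03,0.05,-0.01],  [0.1,0.17,-0.02]]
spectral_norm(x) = 5.96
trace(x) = -0.34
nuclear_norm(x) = 9.74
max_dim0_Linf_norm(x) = 3.16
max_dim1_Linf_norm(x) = 3.16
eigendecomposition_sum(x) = [[1.85+0.31j, (-1.2+0.26j), -1.15+1.12j], [1.84-1.94j, (-0.64+1.62j), (0.43+2.25j)], [1.18+0.46j, -0.83+0.00j, -0.91+0.58j]] + [[(1.85-0.31j), (-1.2-0.26j), -1.15-1.12j], [1.84+1.94j, (-0.64-1.62j), 0.43-2.25j], [1.18-0.46j, -0.83-0.00j, -0.91-0.58j]] + [[-0.54-0.00j, (0.08+0j), (0.72+0j)], [(-1.26-0j), 0.20+0.00j, (1.68+0j)], [(0.44+0j), -0.07-0.00j, (-0.59-0j)]]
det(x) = -6.01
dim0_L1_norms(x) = [8.37, 5.12, 6.51]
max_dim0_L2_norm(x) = 4.86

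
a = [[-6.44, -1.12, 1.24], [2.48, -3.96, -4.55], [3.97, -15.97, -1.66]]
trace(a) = -12.06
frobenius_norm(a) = 18.98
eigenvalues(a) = [-11.83, -6.02, 5.78]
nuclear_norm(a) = 27.71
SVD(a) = [[-0.06, -0.92, -0.39], [0.30, 0.35, -0.89], [0.95, -0.17, 0.26]] @ diag([17.312981361703017, 7.007659446089228, 3.3927695850087307]) @ [[0.28,  -0.94,  -0.17], [0.88,  0.33,  -0.35], [0.39,  -0.05,  0.92]]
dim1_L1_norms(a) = [8.8, 10.99, 21.6]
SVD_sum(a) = [[-0.28, 0.92, 0.17],[1.48, -4.93, -0.91],[4.65, -15.54, -2.88]] + [[-5.65, -2.11, 2.28], [2.17, 0.81, -0.88], [-1.03, -0.38, 0.41]] + [[-0.51,0.07,-1.21],[-1.17,0.16,-2.76],[0.34,-0.05,0.80]]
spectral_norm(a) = 17.31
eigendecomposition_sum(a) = [[-0.84, 0.97, 0.54],[5.00, -5.76, -3.19],[8.19, -9.43, -5.22]] + [[-5.59,-1.31,0.22], [-2.53,-0.59,0.1], [-4.19,-0.98,0.17]] + [[-0.0, -0.78, 0.48], [0.01, 2.4, -1.46], [-0.03, -5.56, 3.39]]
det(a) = 411.62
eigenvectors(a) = [[-0.09, 0.75, 0.13],[0.52, 0.34, -0.39],[0.85, 0.56, 0.91]]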